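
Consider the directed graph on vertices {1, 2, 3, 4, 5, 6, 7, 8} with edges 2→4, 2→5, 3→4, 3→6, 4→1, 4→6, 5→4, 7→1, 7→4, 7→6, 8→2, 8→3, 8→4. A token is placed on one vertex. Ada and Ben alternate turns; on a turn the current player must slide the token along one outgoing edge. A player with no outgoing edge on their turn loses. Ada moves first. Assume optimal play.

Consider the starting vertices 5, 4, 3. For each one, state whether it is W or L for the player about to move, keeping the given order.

5: L, 4: W, 3: W

Compute win/loss labels from the base case upward. A position with no move is L. Any other position is W if it can reach an L in one move, else L.
Every edge goes from a vertex to one that appears earlier in the order 6, 1, 4, 7, 5, 2, 3, 8, so processing vertices in that order labels each vertex after all of its successors.
6: no outgoing edge → L
1: no outgoing edge → L
4: →1(L), so W
7: →1(L), so W
5: →4(W) only, which is W, so L
2: →5(L), so W
3: →6(L), so W
8: →3(W), 2(W), 4(W) — all W, so L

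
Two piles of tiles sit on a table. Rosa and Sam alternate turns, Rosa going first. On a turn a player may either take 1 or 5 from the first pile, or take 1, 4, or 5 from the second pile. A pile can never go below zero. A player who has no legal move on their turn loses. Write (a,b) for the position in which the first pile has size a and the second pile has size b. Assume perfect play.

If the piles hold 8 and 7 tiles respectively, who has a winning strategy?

Compute win/loss labels from the base case upward. A position with no move is L. Any other position is W if it can reach an L in one move, else L.
No move ever increases a pile, so every position that can arise here has a ≤ 8 and b ≤ 7; it is enough to label the cells with 0 ≤ a ≤ 8 and 0 ≤ b ≤ 7.
Every move lowers a or b (never raises either), so fill the grid row by row in increasing a, and left to right within a row: each cell's successors are then already labelled.
      b=0  b=1  b=2  b=3  b=4  b=5  b=6  b=7
a=0:    L    W    L    W    W    W    W    W
a=1:    W    L    W    L    W    W    W    W
a=2:    L    W    L    W    W    W    W    W
a=3:    W    L    W    L    W    W    W    W
a=4:    L    W    L    W    W    W    W    W
a=5:    W    L    W    L    W    W    W    W
a=6:    L    W    L    W    W    W    W    W
a=7:    W    L    W    L    W    W    W    W
a=8:    L    W    L    W    W    W    W    W
Cells with no legal move (terminal, hence L): (0,0).
The remaining L cells, each justified by listing all of its moves:
(0,2): the only move is to (0,1)(W), a W ⇒ L
(1,1): moves to (0,1)(W), (1,0)(W); every one is W ⇒ L
(1,3): moves to (0,3)(W), (1,2)(W); every one is W ⇒ L
(2,0): the only move is to (1,0)(W), a W ⇒ L
(2,2): moves to (1,2)(W), (2,1)(W); every one is W ⇒ L
(3,1): moves to (2,1)(W), (3,0)(W); every one is W ⇒ L
(3,3): moves to (2,3)(W), (3,2)(W); every one is W ⇒ L
(4,0): the only move is to (3,0)(W), a W ⇒ L
(4,2): moves to (3,2)(W), (4,1)(W); every one is W ⇒ L
(5,1): moves to (4,1)(W), (0,1)(W), (5,0)(W); every one is W ⇒ L
(5,3): moves to (4,3)(W), (0,3)(W), (5,2)(W); every one is W ⇒ L
(6,0): moves to (5,0)(W), (1,0)(W); every one is W ⇒ L
(6,2): moves to (5,2)(W), (1,2)(W), (6,1)(W); every one is W ⇒ L
(7,1): moves to (6,1)(W), (2,1)(W), (7,0)(W); every one is W ⇒ L
(7,3): moves to (6,3)(W), (2,3)(W), (7,2)(W); every one is W ⇒ L
(8,0): moves to (7,0)(W), (3,0)(W); every one is W ⇒ L
(8,2): moves to (7,2)(W), (3,2)(W), (8,1)(W); every one is W ⇒ L
Every other cell has at least one move into one of the L cells above, so it is W.
From (8,7) Rosa can move to (8,2), reaching an L position.

Rosa wins.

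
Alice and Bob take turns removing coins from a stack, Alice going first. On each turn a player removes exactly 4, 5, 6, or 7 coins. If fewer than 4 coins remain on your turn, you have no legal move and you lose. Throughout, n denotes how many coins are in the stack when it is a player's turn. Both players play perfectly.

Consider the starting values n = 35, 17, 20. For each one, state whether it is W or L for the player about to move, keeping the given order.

Work bottom-up. With no move the player to move loses. Otherwise the position is W if at least one move leads to an L position for the opponent, and L if every move leads to a W.
n=0: no move → L
n=1: no move → L
n=2: no move → L
n=3: no move → L
n=4: can move to 0, which is L ⇒ W
n=5: can move to 1, which is L ⇒ W
n=6: can move to 2, which is L ⇒ W
n=7: can move to 3, which is L ⇒ W
n=8: can move to 3, which is L ⇒ W
n=9: can move to 3, which is L ⇒ W
n=10: can move to 3, which is L ⇒ W
n=11: moves to 7(W), 6(W), 5(W), 4(W); every one is W ⇒ L
n=12: moves to 8(W), 7(W), 6(W), 5(W); every one is W ⇒ L
n=13: moves to 9(W), 8(W), 7(W), 6(W); every one is W ⇒ L
n=14: moves to 10(W), 9(W), 8(W), 7(W); every one is W ⇒ L
n=15: can move to 11, which is L ⇒ W
n=16: can move to 12, which is L ⇒ W
n=17: can move to 13, which is L ⇒ W
n=18: can move to 14, which is L ⇒ W
n=19: can move to 14, which is L ⇒ W
n=20: can move to 14, which is L ⇒ W
n=21: can move to 14, which is L ⇒ W
n=22: moves to 18(W), 17(W), 16(W), 15(W); every one is W ⇒ L
n=23: moves to 19(W), 18(W), 17(W), 16(W); every one is W ⇒ L
n=24: moves to 20(W), 19(W), 18(W), 17(W); every one is W ⇒ L
n=25: moves to 21(W), 20(W), 19(W), 18(W); every one is W ⇒ L
n=26: can move to 22, which is L ⇒ W
n=27: can move to 23, which is L ⇒ W
n=28: can move to 24, which is L ⇒ W
n=29: can move to 25, which is L ⇒ W
n=30: can move to 25, which is L ⇒ W
n=31: can move to 25, which is L ⇒ W
n=32: can move to 25, which is L ⇒ W
n=33: moves to 29(W), 28(W), 27(W), 26(W); every one is W ⇒ L
n=34: moves to 30(W), 29(W), 28(W), 27(W); every one is W ⇒ L
n=35: moves to 31(W), 30(W), 29(W), 28(W); every one is W ⇒ L

35: L, 17: W, 20: W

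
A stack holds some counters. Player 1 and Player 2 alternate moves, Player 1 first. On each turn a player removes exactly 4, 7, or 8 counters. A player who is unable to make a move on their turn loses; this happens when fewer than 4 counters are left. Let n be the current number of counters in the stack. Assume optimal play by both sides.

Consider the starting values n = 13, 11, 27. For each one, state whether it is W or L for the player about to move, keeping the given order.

13: L, 11: W, 27: L

Use the standard recursion: the mover loses at a terminal position; elsewhere, the mover wins exactly when some move hands the opponent an L position.
n=0: no move → L
n=1: no move → L
n=2: no move → L
n=3: no move → L
n=4: →0(L), so W
n=5: →1(L), so W
n=6: →2(L), so W
n=7: →3(L), so W
n=8: →1(L), so W
n=9: →2(L), so W
n=10: →3(L), so W
n=11: →3(L), so W
n=12: →8(W), 5(W), 4(W) — all W, so L
n=13: →9(W), 6(W), 5(W) — all W, so L
n=14: →10(W), 7(W), 6(W) — all W, so L
n=15: →11(W), 8(W), 7(W) — all W, so L
n=16: →12(L), so W
n=17: →13(L), so W
n=18: →14(L), so W
n=19: →15(L), so W
n=20: →13(L), so W
n=21: →14(L), so W
n=22: →15(L), so W
n=23: →15(L), so W
n=24: →20(W), 17(W), 16(W) — all W, so L
n=25: →21(W), 18(W), 17(W) — all W, so L
n=26: →22(W), 19(W), 18(W) — all W, so L
n=27: →23(W), 20(W), 19(W) — all W, so L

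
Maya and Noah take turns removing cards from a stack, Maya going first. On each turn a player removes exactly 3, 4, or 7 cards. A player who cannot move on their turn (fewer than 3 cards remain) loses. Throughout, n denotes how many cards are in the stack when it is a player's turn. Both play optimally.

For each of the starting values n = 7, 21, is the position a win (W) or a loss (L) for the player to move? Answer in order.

Positions with no move are L. A position that does have a move is losing for the player to move precisely when every available move leads to a winning position for the opponent. Fill in the labels:
n=0: no move → L
n=1: no move → L
n=2: no move → L
n=3: →0(L), so W
n=4: →1(L), so W
n=5: →2(L), so W
n=6: →2(L), so W
n=7: →0(L), so W
n=8: →1(L), so W
n=9: →2(L), so W
n=10: →7(W), 6(W), 3(W) — all W, so L
n=11: →8(W), 7(W), 4(W) — all W, so L
n=12: →9(W), 8(W), 5(W) — all W, so L
n=13: →10(L), so W
n=14: →11(L), so W
n=15: →12(L), so W
n=16: →12(L), so W
n=17: →10(L), so W
n=18: →11(L), so W
n=19: →12(L), so W
n=20: →17(W), 16(W), 13(W) — all W, so L
n=21: →18(W), 17(W), 14(W) — all W, so L

7: W, 21: L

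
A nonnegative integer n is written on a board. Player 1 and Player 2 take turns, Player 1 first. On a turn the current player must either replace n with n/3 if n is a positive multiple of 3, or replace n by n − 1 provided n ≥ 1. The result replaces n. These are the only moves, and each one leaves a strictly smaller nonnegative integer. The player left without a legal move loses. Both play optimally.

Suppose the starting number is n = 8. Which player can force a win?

Compute win/loss labels from the base case upward. A position with no move is L. Any other position is W if it can reach an L in one move, else L.
n=0: no move → L
n=1: reaches L-position 0 → W
n=2: only reaches 1(W), which is W → L
n=3: reaches L-position 2 → W
n=4: only reaches 3(W), which is W → L
n=5: reaches L-position 4 → W
n=6: reaches L-position 2 → W
n=7: only reaches 6(W), which is W → L
n=8: reaches L-position 7 → W
The starting position 8 is W: Player 1 should move to 7, handing over an L position.

Player 1 wins.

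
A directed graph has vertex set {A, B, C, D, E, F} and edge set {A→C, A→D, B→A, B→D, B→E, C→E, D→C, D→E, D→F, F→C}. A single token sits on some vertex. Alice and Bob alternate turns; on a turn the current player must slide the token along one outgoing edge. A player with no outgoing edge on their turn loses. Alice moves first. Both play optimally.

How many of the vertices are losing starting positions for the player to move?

Use the standard recursion: the mover loses at a terminal position; elsewhere, the mover wins exactly when some move hands the opponent an L position.
Every edge goes from a vertex to one that appears earlier in the order E, C, F, D, A, B, so processing vertices in that order labels each vertex after all of its successors.
E: no outgoing edge → L
C: can move to E, which is L ⇒ W
F: the only move is to C(W), a W ⇒ L
D: can move to F, which is L ⇒ W
A: moves to D(W), C(W); every one is W ⇒ L
B: can move to A, which is L ⇒ W
The L vertices are A, E, F; that is 3 in all.

3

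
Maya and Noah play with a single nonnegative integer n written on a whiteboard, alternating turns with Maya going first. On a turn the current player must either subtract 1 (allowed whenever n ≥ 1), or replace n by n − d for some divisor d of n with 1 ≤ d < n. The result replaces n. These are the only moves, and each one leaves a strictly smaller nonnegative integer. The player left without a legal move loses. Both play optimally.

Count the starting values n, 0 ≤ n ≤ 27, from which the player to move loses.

Label each position W (a win for the player to move) or L (a loss). A position with no legal move is L; any other position is W exactly when some move reaches an L, and L when every move reaches a W.
n=0: no move → L
n=1: can move to 0, which is L ⇒ W
n=2: the only move is to 1(W), a W ⇒ L
n=3: can move to 2, which is L ⇒ W
n=4: can move to 2, which is L ⇒ W
n=5: the only move is to 4(W), a W ⇒ L
n=6: can move to 5, which is L ⇒ W
n=7: the only move is to 6(W), a W ⇒ L
n=8: can move to 7, which is L ⇒ W
n=9: moves to 6(W), 8(W); every one is W ⇒ L
n=10: can move to 5, which is L ⇒ W
n=11: the only move is to 10(W), a W ⇒ L
n=12: can move to 9, which is L ⇒ W
n=13: the only move is to 12(W), a W ⇒ L
n=14: can move to 7, which is L ⇒ W
n=15: moves to 10(W), 12(W), 14(W); every one is W ⇒ L
n=16: can move to 15, which is L ⇒ W
n=17: the only move is to 16(W), a W ⇒ L
n=18: can move to 9, which is L ⇒ W
n=19: the only move is to 18(W), a W ⇒ L
n=20: can move to 15, which is L ⇒ W
n=21: moves to 14(W), 18(W), 20(W); every one is W ⇒ L
n=22: can move to 11, which is L ⇒ W
n=23: the only move is to 22(W), a W ⇒ L
n=24: can move to 21, which is L ⇒ W
n=25: moves to 20(W), 24(W); every one is W ⇒ L
n=26: can move to 13, which is L ⇒ W
n=27: moves to 18(W), 24(W), 26(W); every one is W ⇒ L
L entries with 0 ≤ n ≤ 27: n = 0, 2, 5, 7, 9, 11, 13, 15, 17, 19, 21, 23, 25, 27; that makes 14.

14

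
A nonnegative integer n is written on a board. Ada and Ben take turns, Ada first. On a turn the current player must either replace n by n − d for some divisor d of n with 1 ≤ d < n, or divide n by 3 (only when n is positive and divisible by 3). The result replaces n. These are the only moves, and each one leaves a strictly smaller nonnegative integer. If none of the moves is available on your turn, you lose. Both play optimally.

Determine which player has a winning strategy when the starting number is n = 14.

Ada wins.

Build the W/L table. Terminal = L. A non-terminal position is W if it has a move to some L; otherwise it is L.
n=0: no move → L
n=1: no move → L
n=2: W (go to 1, an L position)
n=3: W (go to 1, an L position)
n=4: L (options 2(W), 3(W) are all W)
n=5: W (go to 4, an L position)
n=6: W (go to 4, an L position)
n=7: L (sole option 6(W) is W)
n=8: W (go to 4, an L position)
n=9: L (options 3(W), 6(W), 8(W) are all W)
n=10: W (go to 9, an L position)
n=11: L (sole option 10(W) is W)
n=12: W (go to 4, an L position)
n=13: L (sole option 12(W) is W)
n=14: W (go to 7, an L position)
From 14 Ada can move to 7, reaching an L position.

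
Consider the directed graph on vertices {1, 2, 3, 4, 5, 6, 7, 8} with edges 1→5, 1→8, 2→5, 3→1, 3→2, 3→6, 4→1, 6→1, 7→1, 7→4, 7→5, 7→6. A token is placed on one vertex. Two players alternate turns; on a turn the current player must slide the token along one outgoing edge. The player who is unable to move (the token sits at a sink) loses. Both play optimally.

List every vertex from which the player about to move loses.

4, 5, 6, 8

Label each position W (a win for the player to move) or L (a loss). A position with no legal move is L; any other position is W exactly when some move reaches an L, and L when every move reaches a W.
Every edge goes from a vertex to one that appears earlier in the order 5, 8, 1, 2, 6, 3, 4, 7, so processing vertices in that order labels each vertex after all of its successors.
5: no outgoing edge → L
8: no outgoing edge → L
1: can move to 8, which is L ⇒ W
2: can move to 5, which is L ⇒ W
6: the only move is to 1(W), a W ⇒ L
3: can move to 6, which is L ⇒ W
4: the only move is to 1(W), a W ⇒ L
7: can move to 4, which is L ⇒ W
Reading off the rows marked L gives the requested list; there are 4 such vertices.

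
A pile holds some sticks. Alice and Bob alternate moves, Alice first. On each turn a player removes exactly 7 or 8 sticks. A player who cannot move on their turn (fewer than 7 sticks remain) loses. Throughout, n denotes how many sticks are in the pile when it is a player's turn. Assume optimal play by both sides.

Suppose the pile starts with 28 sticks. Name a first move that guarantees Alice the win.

Remove 7, leaving 21.

Work bottom-up. With no move the player to move loses. Otherwise the position is W if at least one move leads to an L position for the opponent, and L if every move leads to a W.
n=0: no move → L
n=1: no move → L
n=2: no move → L
n=3: no move → L
n=4: no move → L
n=5: no move → L
n=6: no move → L
n=7: reaches L-position 0 → W
n=8: reaches L-position 1 → W
n=9: reaches L-position 2 → W
n=10: reaches L-position 3 → W
n=11: reaches L-position 4 → W
n=12: reaches L-position 5 → W
n=13: reaches L-position 6 → W
n=14: reaches L-position 6 → W
n=15: only reaches 8(W), 7(W), all W → L
n=16: only reaches 9(W), 8(W), all W → L
n=17: only reaches 10(W), 9(W), all W → L
n=18: only reaches 11(W), 10(W), all W → L
n=19: only reaches 12(W), 11(W), all W → L
n=20: only reaches 13(W), 12(W), all W → L
n=21: only reaches 14(W), 13(W), all W → L
n=22: reaches L-position 15 → W
n=23: reaches L-position 16 → W
n=24: reaches L-position 17 → W
n=25: reaches L-position 18 → W
n=26: reaches L-position 19 → W
n=27: reaches L-position 20 → W
n=28: reaches L-position 21 → W
From 28, the L positions reachable in one move are: 21, 20. Any move reaching one of these is winning.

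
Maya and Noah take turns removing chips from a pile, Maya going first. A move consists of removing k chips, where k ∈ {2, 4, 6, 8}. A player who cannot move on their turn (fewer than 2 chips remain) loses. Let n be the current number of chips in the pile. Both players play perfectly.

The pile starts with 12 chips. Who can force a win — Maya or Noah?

Classify positions by backward induction: terminal positions (no move available) are L. From any other position, the mover wins iff some move reaches an L.
n=0: no move → L
n=1: no move → L
n=2: can move to 0, which is L ⇒ W
n=3: can move to 1, which is L ⇒ W
n=4: can move to 0, which is L ⇒ W
n=5: can move to 1, which is L ⇒ W
n=6: can move to 0, which is L ⇒ W
n=7: can move to 1, which is L ⇒ W
n=8: can move to 0, which is L ⇒ W
n=9: can move to 1, which is L ⇒ W
n=10: moves to 8(W), 6(W), 4(W), 2(W); every one is W ⇒ L
n=11: moves to 9(W), 7(W), 5(W), 3(W); every one is W ⇒ L
n=12: can move to 10, which is L ⇒ W
From 12 Maya can remove 2, leaving 10, reaching an L position.

Maya wins.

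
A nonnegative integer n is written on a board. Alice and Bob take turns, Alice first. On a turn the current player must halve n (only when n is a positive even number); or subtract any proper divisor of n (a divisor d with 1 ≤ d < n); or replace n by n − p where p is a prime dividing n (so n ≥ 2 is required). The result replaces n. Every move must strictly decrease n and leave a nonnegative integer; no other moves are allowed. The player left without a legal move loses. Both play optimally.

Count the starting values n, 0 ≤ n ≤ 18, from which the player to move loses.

Work bottom-up. With no move the player to move loses. Otherwise the position is W if at least one move leads to an L position for the opponent, and L if every move leads to a W.
n=0: no move → L
n=1: no move → L
n=2: →0(L), so W
n=3: →0(L), so W
n=4: →2(W), 3(W) — all W, so L
n=5: →0(L), so W
n=6: →4(L), so W
n=7: →0(L), so W
n=8: →4(L), so W
n=9: →6(W), 8(W) — all W, so L
n=10: →9(L), so W
n=11: →0(L), so W
n=12: →9(L), so W
n=13: →0(L), so W
n=14: →7(W), 12(W), 13(W) — all W, so L
n=15: →14(L), so W
n=16: →14(L), so W
n=17: →0(L), so W
n=18: →9(L), so W
L entries with 0 ≤ n ≤ 18: n = 0, 1, 4, 9, 14; that makes 5.

5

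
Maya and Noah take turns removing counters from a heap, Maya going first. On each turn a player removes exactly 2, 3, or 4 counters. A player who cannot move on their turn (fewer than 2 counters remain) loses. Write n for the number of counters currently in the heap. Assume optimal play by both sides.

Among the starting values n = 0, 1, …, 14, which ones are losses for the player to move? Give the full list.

0, 1, 6, 7, 12, 13

Compute win/loss labels from the base case upward. A position with no move is L. Any other position is W if it can reach an L in one move, else L.
n=0: no move → L
n=1: no move → L
n=2: W (go to 0, an L position)
n=3: W (go to 1, an L position)
n=4: W (go to 1, an L position)
n=5: W (go to 1, an L position)
n=6: L (options 4(W), 3(W), 2(W) are all W)
n=7: L (options 5(W), 4(W), 3(W) are all W)
n=8: W (go to 6, an L position)
n=9: W (go to 7, an L position)
n=10: W (go to 7, an L position)
n=11: W (go to 7, an L position)
n=12: L (options 10(W), 9(W), 8(W) are all W)
n=13: L (options 11(W), 10(W), 9(W) are all W)
n=14: W (go to 12, an L position)
The losing starting values of n are exactly the entries labelled L in this table (6 of them).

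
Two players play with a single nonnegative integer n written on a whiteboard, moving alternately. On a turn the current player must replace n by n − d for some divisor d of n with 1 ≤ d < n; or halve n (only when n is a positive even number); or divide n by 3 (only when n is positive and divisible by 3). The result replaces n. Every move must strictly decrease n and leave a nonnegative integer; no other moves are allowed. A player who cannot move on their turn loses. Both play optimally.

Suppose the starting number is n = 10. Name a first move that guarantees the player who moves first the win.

Work bottom-up. With no move the player to move loses. Otherwise the position is W if at least one move leads to an L position for the opponent, and L if every move leads to a W.
n=0: no move → L
n=1: no move → L
n=2: →1(L), so W
n=3: →1(L), so W
n=4: →2(W), 3(W) — all W, so L
n=5: →4(L), so W
n=6: →4(L), so W
n=7: →6(W) only, which is W, so L
n=8: →4(L), so W
n=9: →3(W), 6(W), 8(W) — all W, so L
n=10: →9(L), so W
From 10, the L positions reachable in one move are: 9.

Move to 9.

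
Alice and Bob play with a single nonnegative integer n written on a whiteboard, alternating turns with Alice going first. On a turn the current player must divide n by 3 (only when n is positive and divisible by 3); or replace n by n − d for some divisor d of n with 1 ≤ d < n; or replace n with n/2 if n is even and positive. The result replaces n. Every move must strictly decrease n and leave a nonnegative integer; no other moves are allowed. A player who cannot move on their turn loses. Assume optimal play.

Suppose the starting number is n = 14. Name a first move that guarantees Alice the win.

Move to 7.

Positions with no move are L. A position that does have a move is losing for the player to move precisely when every available move leads to a winning position for the opponent. Fill in the labels:
n=0: no move → L
n=1: no move → L
n=2: can move to 1, which is L ⇒ W
n=3: can move to 1, which is L ⇒ W
n=4: moves to 2(W), 3(W); every one is W ⇒ L
n=5: can move to 4, which is L ⇒ W
n=6: can move to 4, which is L ⇒ W
n=7: the only move is to 6(W), a W ⇒ L
n=8: can move to 4, which is L ⇒ W
n=9: moves to 3(W), 6(W), 8(W); every one is W ⇒ L
n=10: can move to 9, which is L ⇒ W
n=11: the only move is to 10(W), a W ⇒ L
n=12: can move to 4, which is L ⇒ W
n=13: the only move is to 12(W), a W ⇒ L
n=14: can move to 7, which is L ⇒ W
From 14, the L positions reachable in one move are: 7, 13. Any move reaching one of these is winning.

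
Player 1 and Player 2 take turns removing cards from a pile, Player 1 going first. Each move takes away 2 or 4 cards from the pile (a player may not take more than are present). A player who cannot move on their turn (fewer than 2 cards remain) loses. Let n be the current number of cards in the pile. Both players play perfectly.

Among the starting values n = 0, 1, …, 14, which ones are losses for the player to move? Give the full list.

0, 1, 6, 7, 12, 13

Classify positions by backward induction: terminal positions (no move available) are L. From any other position, the mover wins iff some move reaches an L.
n=0: no move → L
n=1: no move → L
n=2: W (go to 0, an L position)
n=3: W (go to 1, an L position)
n=4: W (go to 0, an L position)
n=5: W (go to 1, an L position)
n=6: L (options 4(W), 2(W) are all W)
n=7: L (options 5(W), 3(W) are all W)
n=8: W (go to 6, an L position)
n=9: W (go to 7, an L position)
n=10: W (go to 6, an L position)
n=11: W (go to 7, an L position)
n=12: L (options 10(W), 8(W) are all W)
n=13: L (options 11(W), 9(W) are all W)
n=14: W (go to 12, an L position)
Reading off the rows marked L gives the requested list; there are 6 such values of n.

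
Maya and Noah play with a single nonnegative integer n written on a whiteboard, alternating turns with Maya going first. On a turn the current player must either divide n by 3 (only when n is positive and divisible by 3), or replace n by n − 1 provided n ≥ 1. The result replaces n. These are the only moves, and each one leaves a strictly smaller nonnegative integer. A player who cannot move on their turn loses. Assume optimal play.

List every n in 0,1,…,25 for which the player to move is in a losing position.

0, 2, 4, 7, 9, 11, 13, 15, 17, 19, 22, 24

Work bottom-up. With no move the player to move loses. Otherwise the position is W if at least one move leads to an L position for the opponent, and L if every move leads to a W.
n=0: no move → L
n=1: W (go to 0, an L position)
n=2: L (sole option 1(W) is W)
n=3: W (go to 2, an L position)
n=4: L (sole option 3(W) is W)
n=5: W (go to 4, an L position)
n=6: W (go to 2, an L position)
n=7: L (sole option 6(W) is W)
n=8: W (go to 7, an L position)
n=9: L (options 3(W), 8(W) are all W)
n=10: W (go to 9, an L position)
n=11: L (sole option 10(W) is W)
n=12: W (go to 4, an L position)
n=13: L (sole option 12(W) is W)
n=14: W (go to 13, an L position)
n=15: L (options 5(W), 14(W) are all W)
n=16: W (go to 15, an L position)
n=17: L (sole option 16(W) is W)
n=18: W (go to 17, an L position)
n=19: L (sole option 18(W) is W)
n=20: W (go to 19, an L position)
n=21: W (go to 7, an L position)
n=22: L (sole option 21(W) is W)
n=23: W (go to 22, an L position)
n=24: L (options 8(W), 23(W) are all W)
n=25: W (go to 24, an L position)
Reading off the rows marked L gives the requested list; there are 12 such values of n.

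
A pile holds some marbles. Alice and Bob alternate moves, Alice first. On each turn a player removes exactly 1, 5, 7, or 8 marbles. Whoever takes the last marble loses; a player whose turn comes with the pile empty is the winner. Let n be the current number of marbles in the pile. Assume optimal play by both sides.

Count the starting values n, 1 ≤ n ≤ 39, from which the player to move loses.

Use the standard recursion: the mover wins at a terminal position; elsewhere, the mover wins exactly when some move hands the opponent an L position.
n=0: no move; the opponent has just taken the last marble and therefore loses → W
n=1: the only move is to 0(W), a W ⇒ L
n=2: can move to 1, which is L ⇒ W
n=3: the only move is to 2(W), a W ⇒ L
n=4: can move to 3, which is L ⇒ W
n=5: moves to 4(W), 0(W); every one is W ⇒ L
n=6: can move to 5, which is L ⇒ W
n=7: moves to 6(W), 2(W), 0(W); every one is W ⇒ L
n=8: can move to 7, which is L ⇒ W
n=9: can move to 1, which is L ⇒ W
n=10: can move to 5, which is L ⇒ W
n=11: can move to 3, which is L ⇒ W
n=12: can move to 7, which is L ⇒ W
n=13: can move to 5, which is L ⇒ W
n=14: can move to 7, which is L ⇒ W
n=15: can move to 7, which is L ⇒ W
n=16: moves to 15(W), 11(W), 9(W), 8(W); every one is W ⇒ L
n=17: can move to 16, which is L ⇒ W
n=18: moves to 17(W), 13(W), 11(W), 10(W); every one is W ⇒ L
n=19: can move to 18, which is L ⇒ W
n=20: moves to 19(W), 15(W), 13(W), 12(W); every one is W ⇒ L
n=21: can move to 20, which is L ⇒ W
n=22: moves to 21(W), 17(W), 15(W), 14(W); every one is W ⇒ L
n=23: can move to 22, which is L ⇒ W
n=24: can move to 16, which is L ⇒ W
n=25: can move to 20, which is L ⇒ W
n=26: can move to 18, which is L ⇒ W
n=27: can move to 22, which is L ⇒ W
n=28: can move to 20, which is L ⇒ W
n=29: can move to 22, which is L ⇒ W
n=30: can move to 22, which is L ⇒ W
n=31: moves to 30(W), 26(W), 24(W), 23(W); every one is W ⇒ L
n=32: can move to 31, which is L ⇒ W
n=33: moves to 32(W), 28(W), 26(W), 25(W); every one is W ⇒ L
n=34: can move to 33, which is L ⇒ W
n=35: moves to 34(W), 30(W), 28(W), 27(W); every one is W ⇒ L
n=36: can move to 35, which is L ⇒ W
n=37: moves to 36(W), 32(W), 30(W), 29(W); every one is W ⇒ L
n=38: can move to 37, which is L ⇒ W
n=39: can move to 31, which is L ⇒ W
L entries with 1 ≤ n ≤ 39 (the range starts at n=1): n = 1, 3, 5, 7, 16, 18, 20, 22, 31, 33, 35, 37; that makes 12.

12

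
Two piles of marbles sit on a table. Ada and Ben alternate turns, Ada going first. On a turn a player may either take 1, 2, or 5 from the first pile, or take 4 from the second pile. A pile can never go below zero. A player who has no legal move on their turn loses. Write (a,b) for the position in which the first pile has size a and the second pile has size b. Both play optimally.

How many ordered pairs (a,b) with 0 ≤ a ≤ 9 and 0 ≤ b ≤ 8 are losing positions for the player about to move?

Use the standard recursion: the mover loses at a terminal position; elsewhere, the mover wins exactly when some move hands the opponent an L position.
Every move lowers a or b (never raises either), so fill the grid row by row in increasing a, and left to right within a row: each cell's successors are then already labelled.
      b=0  b=1  b=2  b=3  b=4  b=5  b=6  b=7  b=8
a=0:    L    L    L    L    W    W    W    W    L
a=1:    W    W    W    W    L    L    L    L    W
a=2:    W    W    W    W    W    W    W    W    W
a=3:    L    L    L    L    W    W    W    W    L
a=4:    W    W    W    W    L    L    L    L    W
a=5:    W    W    W    W    W    W    W    W    W
a=6:    L    L    L    L    W    W    W    W    L
a=7:    W    W    W    W    L    L    L    L    W
a=8:    W    W    W    W    W    W    W    W    W
a=9:    L    L    L    L    W    W    W    W    L
Cells with no legal move (terminal, hence L): (0,0), (0,1), (0,2), (0,3).
The remaining L cells, each justified by listing all of its moves:
(0,8): the only move is to (0,4)(W), a W ⇒ L
(1,4): moves to (0,4)(W), (1,0)(W); every one is W ⇒ L
(1,5): moves to (0,5)(W), (1,1)(W); every one is W ⇒ L
(1,6): moves to (0,6)(W), (1,2)(W); every one is W ⇒ L
(1,7): moves to (0,7)(W), (1,3)(W); every one is W ⇒ L
(3,0): moves to (2,0)(W), (1,0)(W); every one is W ⇒ L
(3,1): moves to (2,1)(W), (1,1)(W); every one is W ⇒ L
(3,2): moves to (2,2)(W), (1,2)(W); every one is W ⇒ L
(3,3): moves to (2,3)(W), (1,3)(W); every one is W ⇒ L
(3,8): moves to (2,8)(W), (1,8)(W), (3,4)(W); every one is W ⇒ L
(4,4): moves to (3,4)(W), (2,4)(W), (4,0)(W); every one is W ⇒ L
(4,5): moves to (3,5)(W), (2,5)(W), (4,1)(W); every one is W ⇒ L
(4,6): moves to (3,6)(W), (2,6)(W), (4,2)(W); every one is W ⇒ L
(4,7): moves to (3,7)(W), (2,7)(W), (4,3)(W); every one is W ⇒ L
(6,0): moves to (5,0)(W), (4,0)(W), (1,0)(W); every one is W ⇒ L
(6,1): moves to (5,1)(W), (4,1)(W), (1,1)(W); every one is W ⇒ L
(6,2): moves to (5,2)(W), (4,2)(W), (1,2)(W); every one is W ⇒ L
(6,3): moves to (5,3)(W), (4,3)(W), (1,3)(W); every one is W ⇒ L
(6,8): moves to (5,8)(W), (4,8)(W), (1,8)(W), (6,4)(W); every one is W ⇒ L
(7,4): moves to (6,4)(W), (5,4)(W), (2,4)(W), (7,0)(W); every one is W ⇒ L
(7,5): moves to (6,5)(W), (5,5)(W), (2,5)(W), (7,1)(W); every one is W ⇒ L
(7,6): moves to (6,6)(W), (5,6)(W), (2,6)(W), (7,2)(W); every one is W ⇒ L
(7,7): moves to (6,7)(W), (5,7)(W), (2,7)(W), (7,3)(W); every one is W ⇒ L
(9,0): moves to (8,0)(W), (7,0)(W), (4,0)(W); every one is W ⇒ L
(9,1): moves to (8,1)(W), (7,1)(W), (4,1)(W); every one is W ⇒ L
(9,2): moves to (8,2)(W), (7,2)(W), (4,2)(W); every one is W ⇒ L
(9,3): moves to (8,3)(W), (7,3)(W), (4,3)(W); every one is W ⇒ L
(9,8): moves to (8,8)(W), (7,8)(W), (4,8)(W), (9,4)(W); every one is W ⇒ L
Every other cell has at least one move into one of the L cells above, so it is W.
L cells per row: a=0: 5, a=1: 4, a=2: 0, a=3: 5, a=4: 4, a=5: 0, a=6: 5, a=7: 4, a=8: 0, a=9: 5; total 32.

32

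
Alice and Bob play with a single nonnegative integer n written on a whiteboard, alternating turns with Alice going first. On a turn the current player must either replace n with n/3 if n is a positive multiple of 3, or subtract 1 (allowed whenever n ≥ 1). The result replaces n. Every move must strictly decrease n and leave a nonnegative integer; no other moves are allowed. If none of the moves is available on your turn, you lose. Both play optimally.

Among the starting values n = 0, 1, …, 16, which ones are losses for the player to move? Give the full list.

Compute win/loss labels from the base case upward. A position with no move is L. Any other position is W if it can reach an L in one move, else L.
n=0: no move → L
n=1: reaches L-position 0 → W
n=2: only reaches 1(W), which is W → L
n=3: reaches L-position 2 → W
n=4: only reaches 3(W), which is W → L
n=5: reaches L-position 4 → W
n=6: reaches L-position 2 → W
n=7: only reaches 6(W), which is W → L
n=8: reaches L-position 7 → W
n=9: only reaches 3(W), 8(W), all W → L
n=10: reaches L-position 9 → W
n=11: only reaches 10(W), which is W → L
n=12: reaches L-position 4 → W
n=13: only reaches 12(W), which is W → L
n=14: reaches L-position 13 → W
n=15: only reaches 5(W), 14(W), all W → L
n=16: reaches L-position 15 → W
The losing starting values of n are exactly the entries labelled L in this table (8 of them).

0, 2, 4, 7, 9, 11, 13, 15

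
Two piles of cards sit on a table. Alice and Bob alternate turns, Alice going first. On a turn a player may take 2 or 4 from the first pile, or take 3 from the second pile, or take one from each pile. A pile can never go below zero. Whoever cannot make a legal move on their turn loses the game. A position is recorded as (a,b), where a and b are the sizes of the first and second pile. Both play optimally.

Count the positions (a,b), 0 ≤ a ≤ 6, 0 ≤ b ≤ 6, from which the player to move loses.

Build the W/L table. Terminal = L. A non-terminal position is W if it has a move to some L; otherwise it is L.
Every move lowers a or b (never raises either), so fill the grid row by row in increasing a, and left to right within a row: each cell's successors are then already labelled.
      b=0  b=1  b=2  b=3  b=4  b=5  b=6
a=0:    L    L    L    W    W    W    L
a=1:    L    W    W    W    L    L    L
a=2:    W    W    W    L    L    W    W
a=3:    W    L    L    L    W    W    W
a=4:    W    W    W    W    W    L    W
a=5:    W    W    W    W    W    W    W
a=6:    L    L    L    W    W    W    L
Cells with no legal move (terminal, hence L): (0,0), (0,1), (0,2), (1,0).
The remaining L cells, each justified by listing all of its moves:
(0,6): only reaches (0,3)(W), which is W → L
(1,4): only reaches (1,1)(W), (0,3)(W), all W → L
(1,5): only reaches (1,2)(W), (0,4)(W), all W → L
(1,6): only reaches (1,3)(W), (0,5)(W), all W → L
(2,3): only reaches (0,3)(W), (2,0)(W), (1,2)(W), all W → L
(2,4): only reaches (0,4)(W), (2,1)(W), (1,3)(W), all W → L
(3,1): only reaches (1,1)(W), (2,0)(W), all W → L
(3,2): only reaches (1,2)(W), (2,1)(W), all W → L
(3,3): only reaches (1,3)(W), (3,0)(W), (2,2)(W), all W → L
(4,5): only reaches (2,5)(W), (0,5)(W), (4,2)(W), (3,4)(W), all W → L
(6,0): only reaches (4,0)(W), (2,0)(W), all W → L
(6,1): only reaches (4,1)(W), (2,1)(W), (5,0)(W), all W → L
(6,2): only reaches (4,2)(W), (2,2)(W), (5,1)(W), all W → L
(6,6): only reaches (4,6)(W), (2,6)(W), (6,3)(W), (5,5)(W), all W → L
Every other cell has at least one move into one of the L cells above, so it is W.
L cells per row: a=0: 4, a=1: 4, a=2: 2, a=3: 3, a=4: 1, a=5: 0, a=6: 4; total 18.

18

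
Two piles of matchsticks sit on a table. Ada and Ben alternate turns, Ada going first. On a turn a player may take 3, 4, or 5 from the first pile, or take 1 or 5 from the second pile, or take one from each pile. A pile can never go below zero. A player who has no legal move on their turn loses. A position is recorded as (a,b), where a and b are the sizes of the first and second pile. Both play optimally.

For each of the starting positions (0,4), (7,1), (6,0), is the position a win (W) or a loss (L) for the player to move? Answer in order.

(0,4): L, (7,1): W, (6,0): W

Positions with no move are L. A position that does have a move is losing for the player to move precisely when every available move leads to a winning position for the opponent. Fill in the labels:
No move ever increases a pile, so every position that can arise here has a ≤ 7 and b ≤ 4; it is enough to label the cells with 0 ≤ a ≤ 7 and 0 ≤ b ≤ 4.
Every move lowers a or b (never raises either), so fill the grid row by row in increasing a, and left to right within a row: each cell's successors are then already labelled.
      b=0  b=1  b=2  b=3  b=4
a=0:    L    W    L    W    L
a=1:    L    W    L    W    L
a=2:    L    W    L    W    L
a=3:    W    W    W    W    W
a=4:    W    L    W    L    W
a=5:    W    L    W    L    W
a=6:    W    L    W    L    W
a=7:    W    W    W    W    W
Cells with no legal move (terminal, hence L): (0,0), (1,0), (2,0).
The remaining L cells, each justified by listing all of its moves:
(0,2): the only move is to (0,1)(W), a W ⇒ L
(0,4): the only move is to (0,3)(W), a W ⇒ L
(1,2): moves to (1,1)(W), (0,1)(W); every one is W ⇒ L
(1,4): moves to (1,3)(W), (0,3)(W); every one is W ⇒ L
(2,2): moves to (2,1)(W), (1,1)(W); every one is W ⇒ L
(2,4): moves to (2,3)(W), (1,3)(W); every one is W ⇒ L
(4,1): moves to (1,1)(W), (0,1)(W), (4,0)(W), (3,0)(W); every one is W ⇒ L
(4,3): moves to (1,3)(W), (0,3)(W), (4,2)(W), (3,2)(W); every one is W ⇒ L
(5,1): moves to (2,1)(W), (1,1)(W), (0,1)(W), (5,0)(W), (4,0)(W); every one is W ⇒ L
(5,3): moves to (2,3)(W), (1,3)(W), (0,3)(W), (5,2)(W), (4,2)(W); every one is W ⇒ L
(6,1): moves to (3,1)(W), (2,1)(W), (1,1)(W), (6,0)(W), (5,0)(W); every one is W ⇒ L
(6,3): moves to (3,3)(W), (2,3)(W), (1,3)(W), (6,2)(W), (5,2)(W); every one is W ⇒ L
Every other cell has at least one move into one of the L cells above, so it is W.
(0,4): one of the L cells justified above, so L
(7,1): the move to (4,1) reaches an L cell, so W
(6,0): the move to (2,0) reaches an L cell, so W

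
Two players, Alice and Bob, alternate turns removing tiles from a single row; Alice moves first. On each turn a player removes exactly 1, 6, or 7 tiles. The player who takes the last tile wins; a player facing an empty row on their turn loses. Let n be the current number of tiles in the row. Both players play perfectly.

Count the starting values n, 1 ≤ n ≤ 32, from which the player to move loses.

8

Work bottom-up. With no move the player to move loses. Otherwise the position is W if at least one move leads to an L position for the opponent, and L if every move leads to a W.
n=0: no move → L
n=1: reaches L-position 0 → W
n=2: only reaches 1(W), which is W → L
n=3: reaches L-position 2 → W
n=4: only reaches 3(W), which is W → L
n=5: reaches L-position 4 → W
n=6: reaches L-position 0 → W
n=7: reaches L-position 0 → W
n=8: reaches L-position 2 → W
n=9: reaches L-position 2 → W
n=10: reaches L-position 4 → W
n=11: reaches L-position 4 → W
n=12: only reaches 11(W), 6(W), 5(W), all W → L
n=13: reaches L-position 12 → W
n=14: only reaches 13(W), 8(W), 7(W), all W → L
n=15: reaches L-position 14 → W
n=16: only reaches 15(W), 10(W), 9(W), all W → L
n=17: reaches L-position 16 → W
n=18: reaches L-position 12 → W
n=19: reaches L-position 12 → W
n=20: reaches L-position 14 → W
n=21: reaches L-position 14 → W
n=22: reaches L-position 16 → W
n=23: reaches L-position 16 → W
n=24: only reaches 23(W), 18(W), 17(W), all W → L
n=25: reaches L-position 24 → W
n=26: only reaches 25(W), 20(W), 19(W), all W → L
n=27: reaches L-position 26 → W
n=28: only reaches 27(W), 22(W), 21(W), all W → L
n=29: reaches L-position 28 → W
n=30: reaches L-position 24 → W
n=31: reaches L-position 24 → W
n=32: reaches L-position 26 → W
L entries with 1 ≤ n ≤ 32 (n=0 is outside the asked range and is not counted): n = 2, 4, 12, 14, 16, 24, 26, 28; that makes 8.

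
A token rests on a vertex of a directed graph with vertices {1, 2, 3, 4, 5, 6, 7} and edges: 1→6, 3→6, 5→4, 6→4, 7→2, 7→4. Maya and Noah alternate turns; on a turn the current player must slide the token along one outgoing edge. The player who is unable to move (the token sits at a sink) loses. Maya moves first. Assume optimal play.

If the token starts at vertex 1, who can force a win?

Noah wins.

Positions with no move are L. A position that does have a move is losing for the player to move precisely when every available move leads to a winning position for the opponent. Fill in the labels:
Every edge goes from a vertex to one that appears earlier in the order 2, 4, 6, 7, 3, 1, 5, so processing vertices in that order labels each vertex after all of its successors.
2: no outgoing edge → L
4: no outgoing edge → L
6: can move to 4, which is L ⇒ W
7: can move to 4, which is L ⇒ W
3: the only move is to 6(W), a W ⇒ L
1: the only move is to 6(W), a W ⇒ L
5: can move to 4, which is L ⇒ W
The starting position 1 is L: whatever Maya does, the opponent receives a W position.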